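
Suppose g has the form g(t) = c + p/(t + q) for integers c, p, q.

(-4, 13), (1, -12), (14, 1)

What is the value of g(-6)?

9

(g(t) − c)(t + q) = p for each data point; the three points give a linear system in c and q, then p follows.
Solving: c = 3, q = 1, p = -30, so g(t) = 3 − 30/(t + 1).
Then g(-6) = 3 − 30/(-5) = 9.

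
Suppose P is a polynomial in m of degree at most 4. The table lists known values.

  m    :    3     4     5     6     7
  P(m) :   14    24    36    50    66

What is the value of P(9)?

104

Write P(m) = am^4 + bm³ + cm² + dm + e; the 5 given values yield a linear system in the 5 coefficients.
Solving, the top 2 coefficients vanish, and P(m) = m² + 3m - 4.
Then P(9) = 104.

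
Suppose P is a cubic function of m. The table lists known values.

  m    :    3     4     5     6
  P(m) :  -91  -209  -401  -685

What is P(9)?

-2269

Write P(m) = am³ + bm² + cm + d; the 4 given values yield a linear system in the 4 coefficients.
Solving, P(m) = -3m³ - m² - 1.
Then P(9) = -2269.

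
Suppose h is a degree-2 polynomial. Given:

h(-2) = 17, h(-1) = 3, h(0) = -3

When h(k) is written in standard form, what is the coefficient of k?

-2

Write h(k) = ak² + bk + c; the 3 given values yield a linear system in the 3 coefficients.
Solving, h(k) = 4k² - 2k - 3.
The coefficient of k is -2.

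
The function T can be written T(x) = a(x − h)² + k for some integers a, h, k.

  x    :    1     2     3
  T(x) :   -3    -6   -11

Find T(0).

-2

First differences -3, -5; second difference -2 = 2a, so a = -1.
Expanding, the x-coefficient is −2ah = 2h; matching it to the data gives h = 0, and then k = -2.
So T(x) = -1(x + 0)² − 2.
T(0) = -1·0² − 2 = -2.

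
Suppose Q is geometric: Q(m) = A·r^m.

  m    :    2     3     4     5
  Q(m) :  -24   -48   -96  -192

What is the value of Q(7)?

Consecutive ratio: -48/(-24) = 2, and -96/(-48) = 2, so r = 2.
Then A·2^2 = -24 gives A = -6, and Q(m) = -6·2^m.
Q(7) = -6·2^7 = -768.

-768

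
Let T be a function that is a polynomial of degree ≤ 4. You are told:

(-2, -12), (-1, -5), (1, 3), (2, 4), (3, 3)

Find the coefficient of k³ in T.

0

Write T(k) = ak^4 + bk³ + ck² + dk + e; the 5 given values yield a linear system in the 5 coefficients.
Solving, the top 2 coefficients vanish, and T(k) = -k² + 4k.
The coefficient of k³ is 0.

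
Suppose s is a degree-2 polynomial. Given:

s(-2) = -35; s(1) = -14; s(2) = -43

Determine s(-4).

-139

Write s(n) = an² + bn + c; the 3 given values yield a linear system in the 3 coefficients.
Solving, s(n) = -9n² - 2n - 3.
Then s(-4) = -139.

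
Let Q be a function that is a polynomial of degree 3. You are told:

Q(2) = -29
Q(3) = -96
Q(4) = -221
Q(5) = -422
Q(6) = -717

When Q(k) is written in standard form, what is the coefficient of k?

First differences: -67, -125, -201, -295. Second differences: -58, -76, -94. Third differences: -18, -18.
Level-3 differences are constant, so Q has degree 3.
Fitting a degree-3 polynomial gives Q(k) = -3k³ - 2k² + 3.
The coefficient of k is 0.

0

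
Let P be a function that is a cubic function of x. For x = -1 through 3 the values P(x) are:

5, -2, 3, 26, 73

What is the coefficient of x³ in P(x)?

First differences: -7, 5, 23, 47. Second differences: 12, 18, 24. Third differences: 6, 6.
Level-3 differences are constant, so P has degree 3.
Fitting a degree-3 polynomial gives P(x) = x³ + 6x² - 2x - 2.
The coefficient of x³ is 1.

1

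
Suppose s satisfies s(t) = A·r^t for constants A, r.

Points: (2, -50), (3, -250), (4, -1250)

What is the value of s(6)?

-31250

Consecutive ratio: -250/(-50) = 5, and -1250/(-250) = 5, so r = 5.
Then A·5^2 = -50 gives A = -2, and s(t) = -2·5^t.
s(6) = -2·5^6 = -31250.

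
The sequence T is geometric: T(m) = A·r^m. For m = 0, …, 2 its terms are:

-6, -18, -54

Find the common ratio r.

Consecutive ratio: -18/(-6) = 3, and -54/(-18) = 3, so r = 3.
Then A·3^0 = -6 gives A = -6, and T(m) = -6·3^m.

3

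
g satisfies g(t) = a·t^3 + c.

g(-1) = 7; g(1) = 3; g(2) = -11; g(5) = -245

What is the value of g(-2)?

21

From g(-1) = 7 and g(1) = 3: -1a + c = 7 and 1a + c = 3.
Subtracting: 2a = -4, so a = -2; then c = 7 − (-2)·(-1) = 5.
So g(t) = -2t³ + 5, and g(-2) = 21.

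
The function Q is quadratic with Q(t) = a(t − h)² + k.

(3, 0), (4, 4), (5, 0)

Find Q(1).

First differences 4, -4; second difference -8 = 2a, so a = -4.
Expanding, the t-coefficient is −2ah = 8h; matching it to the data gives h = 4, and then k = 4.
So Q(t) = -4(t − 4)² + 4.
Q(1) = -4·(-3)² + 4 = -32.

-32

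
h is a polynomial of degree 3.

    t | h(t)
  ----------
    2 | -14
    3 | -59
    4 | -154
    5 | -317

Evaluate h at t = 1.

Write h(t) = at³ + bt² + ct + d; the 4 given values yield a linear system in the 4 coefficients.
Solving, h(t) = -3t³ + 2t² + 2t - 2.
Then h(1) = -1.

-1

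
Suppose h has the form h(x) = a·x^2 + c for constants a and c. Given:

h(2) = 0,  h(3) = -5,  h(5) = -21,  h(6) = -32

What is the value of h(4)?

-12

From h(2) = 0 and h(3) = -5: 4a + c = 0 and 9a + c = -5.
Subtracting: 5a = -5, so a = -1; then c = 0 − (-1)·4 = 4.
So h(x) = -1x² + 4, and h(4) = -12.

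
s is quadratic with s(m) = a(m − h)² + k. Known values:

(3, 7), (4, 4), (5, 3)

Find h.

5

First differences -3, -1; second difference 2 = 2a, so a = 1.
Expanding, the m-coefficient is −2ah = -2h; matching it to the data gives h = 5, and then k = 3.
So s(m) = 1(m − 5)² + 3.
Hence h = 5.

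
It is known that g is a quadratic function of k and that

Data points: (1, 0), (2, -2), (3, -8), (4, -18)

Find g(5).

Write g(k) = ak² + bk + c; the 4 given values yield a linear system in the 3 coefficients.
Solving, g(k) = -2k² + 4k - 2.
Then g(5) = -32.

-32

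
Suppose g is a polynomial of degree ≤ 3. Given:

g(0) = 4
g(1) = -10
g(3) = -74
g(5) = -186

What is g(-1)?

Write g(m) = am³ + bm² + cm + d; the 4 given values yield a linear system in the 4 coefficients.
Solving, the leading coefficient vanishes, and g(m) = -6m² - 8m + 4.
Then g(-1) = 6.

6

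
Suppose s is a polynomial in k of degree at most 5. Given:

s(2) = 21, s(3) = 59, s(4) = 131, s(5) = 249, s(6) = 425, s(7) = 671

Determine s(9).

First differences: 38, 72, 118, 176, 246. Second differences: 34, 46, 58, 70. Third differences: 12, 12, 12.
Level-3 differences are constant, so s has degree 3.
Fitting a degree-3 polynomial gives s(k) = 2k³ - k² + 5k - 1.
Then s(9) = 1421.

1421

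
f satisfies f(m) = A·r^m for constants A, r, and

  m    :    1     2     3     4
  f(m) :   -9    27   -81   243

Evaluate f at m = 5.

Consecutive ratio: 27/(-9) = -3, and -81/27 = -3, so r = -3.
Then A·(-3)^1 = -9 gives A = 3, and f(m) = 3·(-3)^m.
f(5) = 3·(-3)^5 = -729.

-729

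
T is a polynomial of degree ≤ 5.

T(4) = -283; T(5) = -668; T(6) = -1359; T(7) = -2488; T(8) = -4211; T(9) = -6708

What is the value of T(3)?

-96

First differences: -385, -691, -1129, -1723, -2497. Second differences: -306, -438, -594, -774. Third differences: -132, -156, -180. Fourth differences: -24, -24.
Level-4 differences are constant, so T has degree 4.
Fitting a degree-4 polynomial gives T(k) = -k^4 - 2k² + 2k - 3.
Then T(3) = -96.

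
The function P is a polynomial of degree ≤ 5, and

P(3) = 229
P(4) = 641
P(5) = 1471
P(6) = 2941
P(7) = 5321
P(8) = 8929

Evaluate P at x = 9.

First differences: 412, 830, 1470, 2380, 3608. Second differences: 418, 640, 910, 1228. Third differences: 222, 270, 318. Fourth differences: 48, 48.
Level-4 differences are constant, so P has degree 4.
Fitting a degree-4 polynomial gives P(x) = 2x^4 + x³ + 3x² + 4x + 1.
Then P(9) = 14131.

14131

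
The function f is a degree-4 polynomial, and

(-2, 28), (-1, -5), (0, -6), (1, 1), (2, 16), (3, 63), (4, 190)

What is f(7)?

Write f(m) = am^4 + bm³ + cm² + dm + e; the 7 given values yield a linear system in the 5 coefficients.
Solving, f(m) = m^4 - 2m³ + 3m² + 5m - 6.
Then f(7) = 1891.

1891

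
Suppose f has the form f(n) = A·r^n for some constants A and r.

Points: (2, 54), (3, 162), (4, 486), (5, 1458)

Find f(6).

Consecutive ratio: 162/54 = 3, and 486/162 = 3, so r = 3.
Then A·3^2 = 54 gives A = 6, and f(n) = 6·3^n.
f(6) = 6·3^6 = 4374.

4374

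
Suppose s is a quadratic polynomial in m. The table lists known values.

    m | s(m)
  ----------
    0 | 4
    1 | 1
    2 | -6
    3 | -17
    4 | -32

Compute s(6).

Write s(m) = am² + bm + c; the 5 given values yield a linear system in the 3 coefficients.
Solving, s(m) = -2m² - m + 4.
Then s(6) = -74.

-74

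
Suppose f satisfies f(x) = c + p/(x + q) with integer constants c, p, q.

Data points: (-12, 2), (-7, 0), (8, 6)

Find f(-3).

(f(x) − c)(x + q) = p for each data point; the three points give a linear system in c and q, then p follows.
Solving: c = 4, q = 2, p = 20, so f(x) = 4 + 20/(x + 2).
Then f(-3) = 4 + 20/(-1) = -16.

-16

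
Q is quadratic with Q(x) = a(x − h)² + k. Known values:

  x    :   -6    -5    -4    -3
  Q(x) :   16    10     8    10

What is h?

-4

First differences -6, -2, 2; second difference 4 = 2a, so a = 2.
Expanding, the x-coefficient is −2ah = -4h; matching it to the data gives h = -4, and then k = 8.
So Q(x) = 2(x + 4)² + 8.
Hence h = -4.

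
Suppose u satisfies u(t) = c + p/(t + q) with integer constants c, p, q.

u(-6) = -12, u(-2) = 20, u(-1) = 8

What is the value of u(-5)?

-16

(u(t) − c)(t + q) = p for each data point; the three points give a linear system in c and q, then p follows.
Solving: c = -4, q = 3, p = 24, so u(t) = -4 + 24/(t + 3).
Then u(-5) = -4 + 24/(-2) = -16.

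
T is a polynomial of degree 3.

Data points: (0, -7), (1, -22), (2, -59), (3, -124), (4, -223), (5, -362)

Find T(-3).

-34

First differences: -15, -37, -65, -99, -139. Second differences: -22, -28, -34, -40. Third differences: -6, -6, -6.
Level-3 differences are constant, so T has degree 3.
Fitting a degree-3 polynomial gives T(x) = -x³ - 8x² - 6x - 7.
Then T(-3) = -34.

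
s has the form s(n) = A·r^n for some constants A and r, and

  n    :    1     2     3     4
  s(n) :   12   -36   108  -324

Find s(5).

Consecutive ratio: -36/12 = -3, and 108/(-36) = -3, so r = -3.
Then A·(-3)^1 = 12 gives A = -4, and s(n) = -4·(-3)^n.
s(5) = -4·(-3)^5 = 972.

972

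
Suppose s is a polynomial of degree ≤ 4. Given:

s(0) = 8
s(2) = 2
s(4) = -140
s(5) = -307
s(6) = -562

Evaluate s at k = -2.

Write s(k) = ak^4 + bk³ + ck² + dk + e; the 5 given values yield a linear system in the 5 coefficients.
Solving, the leading coefficient vanishes, and s(k) = -3k³ + k² + 7k + 8.
Then s(-2) = 22.

22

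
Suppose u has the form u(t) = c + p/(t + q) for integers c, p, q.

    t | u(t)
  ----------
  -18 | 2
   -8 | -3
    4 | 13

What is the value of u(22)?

7

(u(t) − c)(t + q) = p for each data point; the three points give a linear system in c and q, then p follows.
Solving: c = 5, q = 2, p = 48, so u(t) = 5 + 48/(t + 2).
Then u(22) = 5 + 48/24 = 7.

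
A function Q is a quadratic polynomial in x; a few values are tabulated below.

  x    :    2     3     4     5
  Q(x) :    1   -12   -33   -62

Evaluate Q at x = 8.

-197

First differences: -13, -21, -29. Second differences: -8, -8.
Level-2 differences are constant, so Q has degree 2.
Fitting a degree-2 polynomial gives Q(x) = -4x² + 7x + 3.
Then Q(8) = -197.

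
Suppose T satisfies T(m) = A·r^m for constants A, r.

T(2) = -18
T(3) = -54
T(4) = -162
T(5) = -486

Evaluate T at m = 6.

Consecutive ratio: -54/(-18) = 3, and -162/(-54) = 3, so r = 3.
Then A·3^2 = -18 gives A = -2, and T(m) = -2·3^m.
T(6) = -2·3^6 = -1458.

-1458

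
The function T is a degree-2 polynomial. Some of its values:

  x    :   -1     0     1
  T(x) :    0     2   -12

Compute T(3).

Write T(x) = ax² + bx + c; the 3 given values yield a linear system in the 3 coefficients.
Solving, T(x) = -8x² - 6x + 2.
Then T(3) = -88.

-88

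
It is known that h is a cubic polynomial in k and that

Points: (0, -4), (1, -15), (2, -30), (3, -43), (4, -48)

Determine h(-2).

-18

First differences: -11, -15, -13, -5. Second differences: -4, 2, 8. Third differences: 6, 6.
Level-3 differences are constant, so h has degree 3.
Fitting a degree-3 polynomial gives h(k) = k³ - 5k² - 7k - 4.
Then h(-2) = -18.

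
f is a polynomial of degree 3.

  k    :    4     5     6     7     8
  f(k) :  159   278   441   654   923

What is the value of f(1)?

First differences: 119, 163, 213, 269. Second differences: 44, 50, 56. Third differences: 6, 6.
Level-3 differences are constant, so f has degree 3.
Fitting a degree-3 polynomial gives f(k) = k³ + 7k² - 5k + 3.
Then f(1) = 6.

6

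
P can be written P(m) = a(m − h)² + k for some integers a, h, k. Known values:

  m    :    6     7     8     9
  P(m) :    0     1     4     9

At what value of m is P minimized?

6

First differences 1, 3, 5; second difference 2 = 2a, so a = 1.
Expanding, the m-coefficient is −2ah = -2h; matching it to the data gives h = 6, and then k = 0.
So P(m) = 1(m − 6)² + 0.
Hence h = 6.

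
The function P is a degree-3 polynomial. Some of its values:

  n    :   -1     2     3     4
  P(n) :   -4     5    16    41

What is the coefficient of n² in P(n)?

Write P(n) = an³ + bn² + cn + d; the 4 given values yield a linear system in the 4 coefficients.
Solving, P(n) = n³ - 2n² + 2n + 1.
The coefficient of n² is -2.

-2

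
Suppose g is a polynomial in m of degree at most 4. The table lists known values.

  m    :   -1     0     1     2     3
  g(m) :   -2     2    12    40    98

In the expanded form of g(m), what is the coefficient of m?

5

First differences: 4, 10, 28, 58. Second differences: 6, 18, 30. Third differences: 12, 12.
Level-3 differences are constant, so g has degree 3.
Fitting a degree-3 polynomial gives g(m) = 2m³ + 3m² + 5m + 2.
The coefficient of m is 5.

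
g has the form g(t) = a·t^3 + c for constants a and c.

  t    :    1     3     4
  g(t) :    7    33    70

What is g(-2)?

From g(1) = 7 and g(3) = 33: 1a + c = 7 and 27a + c = 33.
Subtracting: 26a = 26, so a = 1; then c = 7 − 1·1 = 6.
So g(t) = 1t³ + 6, and g(-2) = -2.

-2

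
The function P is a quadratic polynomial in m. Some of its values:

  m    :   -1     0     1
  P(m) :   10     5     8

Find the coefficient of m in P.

Write P(m) = am² + bm + c; the 3 given values yield a linear system in the 3 coefficients.
Solving, P(m) = 4m² - m + 5.
The coefficient of m is -1.

-1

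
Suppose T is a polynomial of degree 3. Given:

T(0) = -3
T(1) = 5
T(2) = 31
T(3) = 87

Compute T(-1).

Write T(k) = ak³ + bk² + ck + d; the 4 given values yield a linear system in the 4 coefficients.
Solving, T(k) = 2k³ + 3k² + 3k - 3.
Then T(-1) = -5.

-5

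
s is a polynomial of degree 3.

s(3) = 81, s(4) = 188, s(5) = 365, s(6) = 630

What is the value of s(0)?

0

Write s(m) = am³ + bm² + cm + d; the 4 given values yield a linear system in the 4 coefficients.
Solving, s(m) = 3m³ - m² + 3m.
Then s(0) = 0.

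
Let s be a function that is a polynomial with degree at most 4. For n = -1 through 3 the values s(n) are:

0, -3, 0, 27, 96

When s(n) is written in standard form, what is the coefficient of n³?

3

Write s(n) = an^4 + bn³ + cn² + dn + e; the 5 given values yield a linear system in the 5 coefficients.
Solving, the leading coefficient vanishes, and s(n) = 3n³ + 3n² - 3n - 3.
The coefficient of n³ is 3.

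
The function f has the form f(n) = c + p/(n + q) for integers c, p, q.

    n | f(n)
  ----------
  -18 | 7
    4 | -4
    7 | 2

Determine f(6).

(f(n) − c)(n + q) = p for each data point; the three points give a linear system in c and q, then p follows.
Solving: c = 6, q = -2, p = -20, so f(n) = 6 − 20/(n − 2).
Then f(6) = 6 − 20/4 = 1.

1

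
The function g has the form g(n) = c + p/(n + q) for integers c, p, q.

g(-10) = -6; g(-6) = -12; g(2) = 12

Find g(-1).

(g(n) − c)(n + q) = p for each data point; the three points give a linear system in c and q, then p follows.
Solving: c = 0, q = 2, p = 48, so g(n) = 48/(n + 2).
Then g(-1) = 0 + 48/1 = 48.

48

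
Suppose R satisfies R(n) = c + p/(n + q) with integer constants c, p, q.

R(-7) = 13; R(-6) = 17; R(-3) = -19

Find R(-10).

(R(n) − c)(n + q) = p for each data point; the three points give a linear system in c and q, then p follows.
Solving: c = 5, q = 4, p = -24, so R(n) = 5 − 24/(n + 4).
Then R(-10) = 5 − 24/(-6) = 9.

9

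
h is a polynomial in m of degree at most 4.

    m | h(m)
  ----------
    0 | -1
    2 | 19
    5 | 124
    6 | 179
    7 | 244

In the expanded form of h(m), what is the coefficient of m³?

Write h(m) = am^4 + bm³ + cm² + dm + e; the 5 given values yield a linear system in the 5 coefficients.
Solving, the top 2 coefficients vanish, and h(m) = 5m² - 1.
The coefficient of m³ is 0.

0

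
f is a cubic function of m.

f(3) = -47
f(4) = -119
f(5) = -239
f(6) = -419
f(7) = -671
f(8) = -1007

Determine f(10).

First differences: -72, -120, -180, -252, -336. Second differences: -48, -60, -72, -84. Third differences: -12, -12, -12.
Level-3 differences are constant, so f has degree 3.
Fitting a degree-3 polynomial gives f(m) = -2m³ + 2m + 1.
Then f(10) = -1979.

-1979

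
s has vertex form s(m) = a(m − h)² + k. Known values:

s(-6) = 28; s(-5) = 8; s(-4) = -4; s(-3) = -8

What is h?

First differences -20, -12, -4; second difference 8 = 2a, so a = 4.
Expanding, the m-coefficient is −2ah = -8h; matching it to the data gives h = -3, and then k = -8.
So s(m) = 4(m + 3)² − 8.
Hence h = -3.

-3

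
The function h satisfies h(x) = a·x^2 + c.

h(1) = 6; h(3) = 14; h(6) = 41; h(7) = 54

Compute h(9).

From h(1) = 6 and h(3) = 14: 1a + c = 6 and 9a + c = 14.
Subtracting: 8a = 8, so a = 1; then c = 6 − 1·1 = 5.
So h(x) = 1x² + 5, and h(9) = 86.

86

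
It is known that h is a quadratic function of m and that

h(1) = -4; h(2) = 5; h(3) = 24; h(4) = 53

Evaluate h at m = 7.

First differences: 9, 19, 29. Second differences: 10, 10.
Level-2 differences are constant, so h has degree 2.
Fitting a degree-2 polynomial gives h(m) = 5m² - 6m - 3.
Then h(7) = 200.

200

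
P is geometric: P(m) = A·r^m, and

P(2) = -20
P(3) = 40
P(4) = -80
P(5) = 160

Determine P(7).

Consecutive ratio: 40/(-20) = -2, and -80/40 = -2, so r = -2.
Then A·(-2)^2 = -20 gives A = -5, and P(m) = -5·(-2)^m.
P(7) = -5·(-2)^7 = 640.

640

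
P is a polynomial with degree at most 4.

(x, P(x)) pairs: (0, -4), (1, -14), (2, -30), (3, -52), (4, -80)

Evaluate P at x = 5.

First differences: -10, -16, -22, -28. Second differences: -6, -6, -6.
Level-2 differences are constant, so P has degree 2.
Fitting a degree-2 polynomial gives P(x) = -3x² - 7x - 4.
Then P(5) = -114.

-114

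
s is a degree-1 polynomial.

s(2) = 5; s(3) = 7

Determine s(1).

3

Write s(n) = an + b; the 2 given values yield a linear system in the 2 coefficients.
Solving, s(n) = 2n + 1.
Then s(1) = 3.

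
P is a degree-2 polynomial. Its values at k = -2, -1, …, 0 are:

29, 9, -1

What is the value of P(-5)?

Write P(k) = ak² + bk + c; the 3 given values yield a linear system in the 3 coefficients.
Solving, P(k) = 5k² - 5k - 1.
Then P(-5) = 149.

149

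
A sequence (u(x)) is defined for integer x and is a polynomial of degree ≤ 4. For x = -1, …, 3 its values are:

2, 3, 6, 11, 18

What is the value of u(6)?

Write u(x) = ax^4 + bx³ + cx² + dx + e; the 5 given values yield a linear system in the 5 coefficients.
Solving, the top 2 coefficients vanish, and u(x) = x² + 2x + 3.
Then u(6) = 51.

51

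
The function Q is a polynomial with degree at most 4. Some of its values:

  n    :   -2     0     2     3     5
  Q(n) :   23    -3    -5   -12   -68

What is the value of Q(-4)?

121

Write Q(n) = an^4 + bn³ + cn² + dn + e; the 5 given values yield a linear system in the 5 coefficients.
Solving, the leading coefficient vanishes, and Q(n) = -n³ + 3n² - 3n - 3.
Then Q(-4) = 121.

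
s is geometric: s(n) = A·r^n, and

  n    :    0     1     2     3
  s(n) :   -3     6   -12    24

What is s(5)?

96

Consecutive ratio: 6/(-3) = -2, and -12/6 = -2, so r = -2.
Then A·(-2)^0 = -3 gives A = -3, and s(n) = -3·(-2)^n.
s(5) = -3·(-2)^5 = 96.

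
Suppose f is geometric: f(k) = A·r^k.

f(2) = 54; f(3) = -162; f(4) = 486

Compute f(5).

-1458

Consecutive ratio: -162/54 = -3, and 486/(-162) = -3, so r = -3.
Then A·(-3)^2 = 54 gives A = 6, and f(k) = 6·(-3)^k.
f(5) = 6·(-3)^5 = -1458.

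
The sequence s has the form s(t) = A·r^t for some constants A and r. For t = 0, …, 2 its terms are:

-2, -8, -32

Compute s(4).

-512

Consecutive ratio: -8/(-2) = 4, and -32/(-8) = 4, so r = 4.
Then A·4^0 = -2 gives A = -2, and s(t) = -2·4^t.
s(4) = -2·4^4 = -512.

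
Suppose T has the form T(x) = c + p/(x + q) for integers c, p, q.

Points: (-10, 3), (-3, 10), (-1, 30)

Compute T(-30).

1

(T(x) − c)(x + q) = p for each data point; the three points give a linear system in c and q, then p follows.
Solving: c = 0, q = 0, p = -30, so T(x) = -30/(x + 0).
Then T(-30) = 0 − 30/(-30) = 1.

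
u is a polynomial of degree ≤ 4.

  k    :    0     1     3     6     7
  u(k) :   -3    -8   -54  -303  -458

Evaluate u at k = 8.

-659

Write u(k) = ak^4 + bk³ + ck² + dk + e; the 5 given values yield a linear system in the 5 coefficients.
Solving, the leading coefficient vanishes, and u(k) = -k³ - 2k² - 2k - 3.
Then u(8) = -659.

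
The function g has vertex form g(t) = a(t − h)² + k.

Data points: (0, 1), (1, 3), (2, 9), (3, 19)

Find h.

First differences 2, 6, 10; second difference 4 = 2a, so a = 2.
Expanding, the t-coefficient is −2ah = -4h; matching it to the data gives h = 0, and then k = 1.
So g(t) = 2(t + 0)² + 1.
Hence h = 0.

0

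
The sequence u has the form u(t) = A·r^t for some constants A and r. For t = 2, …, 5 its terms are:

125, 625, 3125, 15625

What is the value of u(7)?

Consecutive ratio: 625/125 = 5, and 3125/625 = 5, so r = 5.
Then A·5^2 = 125 gives A = 5, and u(t) = 5·5^t.
u(7) = 5·5^7 = 390625.

390625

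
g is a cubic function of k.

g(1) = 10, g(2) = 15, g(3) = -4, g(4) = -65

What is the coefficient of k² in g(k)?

Write g(k) = ak³ + bk² + ck + d; the 4 given values yield a linear system in the 4 coefficients.
Solving, g(k) = -3k³ + 6k² + 8k - 1.
The coefficient of k² is 6.

6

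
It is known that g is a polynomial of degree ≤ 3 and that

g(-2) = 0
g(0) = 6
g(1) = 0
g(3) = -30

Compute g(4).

-54

Write g(k) = ak³ + bk² + ck + d; the 4 given values yield a linear system in the 4 coefficients.
Solving, the leading coefficient vanishes, and g(k) = -3k² - 3k + 6.
Then g(4) = -54.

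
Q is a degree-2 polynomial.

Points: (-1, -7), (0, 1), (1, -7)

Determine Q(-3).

Write Q(x) = ax² + bx + c; the 3 given values yield a linear system in the 3 coefficients.
Solving, Q(x) = -8x² + 1.
Then Q(-3) = -71.

-71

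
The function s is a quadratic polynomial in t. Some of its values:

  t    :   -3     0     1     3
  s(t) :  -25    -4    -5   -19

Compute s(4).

-32

Write s(t) = at² + bt + c; the 4 given values yield a linear system in the 3 coefficients.
Solving, s(t) = -2t² + t - 4.
Then s(4) = -32.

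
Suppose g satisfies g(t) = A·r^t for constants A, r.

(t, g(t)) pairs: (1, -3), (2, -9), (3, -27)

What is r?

3

Consecutive ratio: -9/(-3) = 3, and -27/(-9) = 3, so r = 3.
Then A·3^1 = -3 gives A = -1, and g(t) = -1·3^t.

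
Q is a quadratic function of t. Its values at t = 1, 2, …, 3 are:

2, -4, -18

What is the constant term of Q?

Write Q(t) = at² + bt + c; the 3 given values yield a linear system in the 3 coefficients.
Solving, Q(t) = -4t² + 6t.
The constant term is Q(0) = 0.

0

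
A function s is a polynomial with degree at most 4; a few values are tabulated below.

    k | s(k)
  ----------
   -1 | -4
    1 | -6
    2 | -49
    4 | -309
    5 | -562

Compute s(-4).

Write s(k) = ak^4 + bk³ + ck² + dk + e; the 5 given values yield a linear system in the 5 coefficients.
Solving, the leading coefficient vanishes, and s(k) = -3k³ - 8k² + 2k + 3.
Then s(-4) = 59.

59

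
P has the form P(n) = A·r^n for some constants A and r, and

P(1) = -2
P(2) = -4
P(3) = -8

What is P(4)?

-16

Consecutive ratio: -4/(-2) = 2, and -8/(-4) = 2, so r = 2.
Then A·2^1 = -2 gives A = -1, and P(n) = -1·2^n.
P(4) = -1·2^4 = -16.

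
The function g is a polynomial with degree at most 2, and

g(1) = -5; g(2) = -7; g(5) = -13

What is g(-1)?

Write g(t) = at² + bt + c; the 3 given values yield a linear system in the 3 coefficients.
Solving, the leading coefficient vanishes, and g(t) = -2t - 3.
Then g(-1) = -1.

-1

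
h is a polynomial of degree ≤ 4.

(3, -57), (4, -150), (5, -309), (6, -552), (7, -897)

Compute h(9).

First differences: -93, -159, -243, -345. Second differences: -66, -84, -102. Third differences: -18, -18.
Level-3 differences are constant, so h has degree 3.
Fitting a degree-3 polynomial gives h(n) = -3n³ + 3n² - 3n + 6.
Then h(9) = -1965.

-1965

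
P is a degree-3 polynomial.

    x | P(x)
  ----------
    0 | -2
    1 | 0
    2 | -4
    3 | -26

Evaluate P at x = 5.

-172

Write P(x) = ax³ + bx² + cx + d; the 4 given values yield a linear system in the 4 coefficients.
Solving, P(x) = -2x³ + 3x² + x - 2.
Then P(5) = -172.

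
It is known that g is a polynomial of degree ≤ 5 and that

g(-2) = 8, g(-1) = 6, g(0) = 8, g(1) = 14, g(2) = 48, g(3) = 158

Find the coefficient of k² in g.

First differences: -2, 2, 6, 34, 110. Second differences: 4, 4, 28, 76. Third differences: 0, 24, 48. Fourth differences: 24, 24.
Level-4 differences are constant, so g has degree 4.
Fitting a degree-4 polynomial gives g(k) = k^4 + 2k³ + k² + 2k + 8.
The coefficient of k² is 1.

1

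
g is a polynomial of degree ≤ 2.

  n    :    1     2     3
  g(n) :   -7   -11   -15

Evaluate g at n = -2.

First differences: -4, -4.
Level-1 differences are constant, so g has degree 1.
Fitting a degree-1 polynomial gives g(n) = -4n - 3.
Then g(-2) = 5.

5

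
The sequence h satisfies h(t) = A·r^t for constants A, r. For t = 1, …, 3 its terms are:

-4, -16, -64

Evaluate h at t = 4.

Consecutive ratio: -16/(-4) = 4, and -64/(-16) = 4, so r = 4.
Then A·4^1 = -4 gives A = -1, and h(t) = -1·4^t.
h(4) = -1·4^4 = -256.

-256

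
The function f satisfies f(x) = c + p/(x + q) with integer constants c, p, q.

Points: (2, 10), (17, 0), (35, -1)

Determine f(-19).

-4

(f(x) − c)(x + q) = p for each data point; the three points give a linear system in c and q, then p follows.
Solving: c = -2, q = 1, p = 36, so f(x) = -2 + 36/(x + 1).
Then f(-19) = -2 + 36/(-18) = -4.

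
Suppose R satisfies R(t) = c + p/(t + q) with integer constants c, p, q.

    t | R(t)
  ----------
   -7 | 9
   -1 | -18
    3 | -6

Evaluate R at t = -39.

1

(R(t) − c)(t + q) = p for each data point; the three points give a linear system in c and q, then p follows.
Solving: c = 0, q = 3, p = -36, so R(t) = -36/(t + 3).
Then R(-39) = 0 − 36/(-36) = 1.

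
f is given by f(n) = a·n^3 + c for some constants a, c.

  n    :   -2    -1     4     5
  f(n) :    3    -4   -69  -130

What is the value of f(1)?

From f(-2) = 3 and f(-1) = -4: -8a + c = 3 and -1a + c = -4.
Subtracting: 7a = -7, so a = -1; then c = 3 − (-1)·(-8) = -5.
So f(n) = -1n³ − 5, and f(1) = -6.

-6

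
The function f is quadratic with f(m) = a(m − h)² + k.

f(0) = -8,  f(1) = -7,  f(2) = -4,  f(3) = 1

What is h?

First differences 1, 3, 5; second difference 2 = 2a, so a = 1.
Expanding, the m-coefficient is −2ah = -2h; matching it to the data gives h = 0, and then k = -8.
So f(m) = 1(m + 0)² − 8.
Hence h = 0.

0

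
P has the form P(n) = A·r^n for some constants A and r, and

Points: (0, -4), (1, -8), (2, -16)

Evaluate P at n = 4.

Consecutive ratio: -8/(-4) = 2, and -16/(-8) = 2, so r = 2.
Then A·2^0 = -4 gives A = -4, and P(n) = -4·2^n.
P(4) = -4·2^4 = -64.

-64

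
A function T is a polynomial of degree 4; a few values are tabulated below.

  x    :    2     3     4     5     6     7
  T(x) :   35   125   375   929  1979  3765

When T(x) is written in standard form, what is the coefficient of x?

6

First differences: 90, 250, 554, 1050, 1786. Second differences: 160, 304, 496, 736. Third differences: 144, 192, 240. Fourth differences: 48, 48.
Level-4 differences are constant, so T has degree 4.
Fitting a degree-4 polynomial gives T(x) = 2x^4 - 4x³ + 6x² + 6x - 1.
The coefficient of x is 6.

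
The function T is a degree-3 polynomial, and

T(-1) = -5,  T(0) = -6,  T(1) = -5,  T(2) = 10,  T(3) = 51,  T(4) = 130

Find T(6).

First differences: -1, 1, 15, 41, 79. Second differences: 2, 14, 26, 38. Third differences: 12, 12, 12.
Level-3 differences are constant, so T has degree 3.
Fitting a degree-3 polynomial gives T(t) = 2t³ + t² - 2t - 6.
Then T(6) = 450.

450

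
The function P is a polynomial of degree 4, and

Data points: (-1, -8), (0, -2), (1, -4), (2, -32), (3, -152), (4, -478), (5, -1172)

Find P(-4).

-614

First differences: 6, -2, -28, -120, -326, -694. Second differences: -8, -26, -92, -206, -368. Third differences: -18, -66, -114, -162. Fourth differences: -48, -48, -48.
Level-4 differences are constant, so P has degree 4.
Fitting a degree-4 polynomial gives P(t) = -2t^4 + t³ - 2t² + t - 2.
Then P(-4) = -614.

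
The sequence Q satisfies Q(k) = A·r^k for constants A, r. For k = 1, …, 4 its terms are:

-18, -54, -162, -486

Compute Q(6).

-4374

Consecutive ratio: -54/(-18) = 3, and -162/(-54) = 3, so r = 3.
Then A·3^1 = -18 gives A = -6, and Q(k) = -6·3^k.
Q(6) = -6·3^6 = -4374.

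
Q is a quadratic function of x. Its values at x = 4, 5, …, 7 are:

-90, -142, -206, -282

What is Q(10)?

First differences: -52, -64, -76. Second differences: -12, -12.
Level-2 differences are constant, so Q has degree 2.
Fitting a degree-2 polynomial gives Q(x) = -6x² + 2x - 2.
Then Q(10) = -582.

-582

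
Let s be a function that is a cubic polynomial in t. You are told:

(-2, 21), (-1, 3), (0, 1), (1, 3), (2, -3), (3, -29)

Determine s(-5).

First differences: -18, -2, 2, -6, -26. Second differences: 16, 4, -8, -20. Third differences: -12, -12, -12.
Level-3 differences are constant, so s has degree 3.
Fitting a degree-3 polynomial gives s(t) = -2t³ + 2t² + 2t + 1.
Then s(-5) = 291.

291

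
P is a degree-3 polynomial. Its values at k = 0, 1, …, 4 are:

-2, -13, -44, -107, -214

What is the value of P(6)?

First differences: -11, -31, -63, -107. Second differences: -20, -32, -44. Third differences: -12, -12.
Level-3 differences are constant, so P has degree 3.
Fitting a degree-3 polynomial gives P(k) = -2k³ - 4k² - 5k - 2.
Then P(6) = -608.

-608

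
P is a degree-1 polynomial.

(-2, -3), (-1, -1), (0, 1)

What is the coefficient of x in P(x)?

First differences: 2, 2.
Level-1 differences are constant, so P has degree 1.
Fitting a degree-1 polynomial gives P(x) = 2x + 1.
The coefficient of x is 2.

2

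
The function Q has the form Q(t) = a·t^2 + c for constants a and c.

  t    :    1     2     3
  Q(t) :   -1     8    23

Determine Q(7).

From Q(1) = -1 and Q(2) = 8: 1a + c = -1 and 4a + c = 8.
Subtracting: 3a = 9, so a = 3; then c = -1 − 3·1 = -4.
So Q(t) = 3t² − 4, and Q(7) = 143.

143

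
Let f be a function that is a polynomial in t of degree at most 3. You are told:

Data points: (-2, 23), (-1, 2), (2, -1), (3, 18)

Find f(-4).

Write f(t) = at³ + bt² + ct + d; the 4 given values yield a linear system in the 4 coefficients.
Solving, the leading coefficient vanishes, and f(t) = 5t² - 6t - 9.
Then f(-4) = 95.

95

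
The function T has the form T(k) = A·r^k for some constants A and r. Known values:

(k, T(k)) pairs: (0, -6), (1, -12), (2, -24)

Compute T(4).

Consecutive ratio: -12/(-6) = 2, and -24/(-12) = 2, so r = 2.
Then A·2^0 = -6 gives A = -6, and T(k) = -6·2^k.
T(4) = -6·2^4 = -96.

-96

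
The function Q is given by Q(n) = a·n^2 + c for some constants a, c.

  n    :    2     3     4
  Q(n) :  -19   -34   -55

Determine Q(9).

-250

From Q(2) = -19 and Q(3) = -34: 4a + c = -19 and 9a + c = -34.
Subtracting: 5a = -15, so a = -3; then c = -19 − (-3)·4 = -7.
So Q(n) = -3n² − 7, and Q(9) = -250.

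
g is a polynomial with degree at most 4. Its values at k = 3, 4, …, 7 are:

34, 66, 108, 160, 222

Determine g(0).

-2

First differences: 32, 42, 52, 62. Second differences: 10, 10, 10.
Level-2 differences are constant, so g has degree 2.
Fitting a degree-2 polynomial gives g(k) = 5k² - 3k - 2.
Then g(0) = -2.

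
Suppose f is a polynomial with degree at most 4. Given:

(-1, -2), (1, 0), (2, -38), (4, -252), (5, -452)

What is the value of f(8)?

-1568

Write f(k) = ak^4 + bk³ + ck² + dk + e; the 5 given values yield a linear system in the 5 coefficients.
Solving, the leading coefficient vanishes, and f(k) = -2k³ - 9k² + 3k + 8.
Then f(8) = -1568.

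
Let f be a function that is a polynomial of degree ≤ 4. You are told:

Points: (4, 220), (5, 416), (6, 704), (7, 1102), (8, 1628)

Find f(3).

First differences: 196, 288, 398, 526. Second differences: 92, 110, 128. Third differences: 18, 18.
Level-3 differences are constant, so f has degree 3.
Fitting a degree-3 polynomial gives f(x) = 3x³ + x² + 4x - 4.
Then f(3) = 98.

98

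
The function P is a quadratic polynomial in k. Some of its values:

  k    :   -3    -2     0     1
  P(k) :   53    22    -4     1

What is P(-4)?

96

Write P(k) = ak² + bk + c; the 4 given values yield a linear system in the 3 coefficients.
Solving, P(k) = 6k² - k - 4.
Then P(-4) = 96.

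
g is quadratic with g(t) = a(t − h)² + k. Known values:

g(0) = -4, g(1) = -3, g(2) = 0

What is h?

0

First differences 1, 3; second difference 2 = 2a, so a = 1.
Expanding, the t-coefficient is −2ah = -2h; matching it to the data gives h = 0, and then k = -4.
So g(t) = 1(t + 0)² − 4.
Hence h = 0.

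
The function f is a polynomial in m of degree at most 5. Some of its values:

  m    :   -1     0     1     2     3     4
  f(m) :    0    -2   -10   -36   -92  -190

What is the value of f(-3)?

First differences: -2, -8, -26, -56, -98. Second differences: -6, -18, -30, -42. Third differences: -12, -12, -12.
Level-3 differences are constant, so f has degree 3.
Fitting a degree-3 polynomial gives f(m) = -2m³ - 3m² - 3m - 2.
Then f(-3) = 34.

34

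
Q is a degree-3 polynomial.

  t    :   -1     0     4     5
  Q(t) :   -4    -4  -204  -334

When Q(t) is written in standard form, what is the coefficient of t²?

-7

Write Q(t) = at³ + bt² + ct + d; the 4 given values yield a linear system in the 4 coefficients.
Solving, Q(t) = -t³ - 7t² - 6t - 4.
The coefficient of t² is -7.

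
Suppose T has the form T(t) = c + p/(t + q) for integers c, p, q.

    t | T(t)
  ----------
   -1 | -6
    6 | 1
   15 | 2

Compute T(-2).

-15

(T(t) − c)(t + q) = p for each data point; the three points give a linear system in c and q, then p follows.
Solving: c = 3, q = 3, p = -18, so T(t) = 3 − 18/(t + 3).
Then T(-2) = 3 − 18/1 = -15.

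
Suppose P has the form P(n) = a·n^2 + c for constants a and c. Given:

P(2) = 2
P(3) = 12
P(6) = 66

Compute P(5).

44

From P(2) = 2 and P(3) = 12: 4a + c = 2 and 9a + c = 12.
Subtracting: 5a = 10, so a = 2; then c = 2 − 2·4 = -6.
So P(n) = 2n² − 6, and P(5) = 44.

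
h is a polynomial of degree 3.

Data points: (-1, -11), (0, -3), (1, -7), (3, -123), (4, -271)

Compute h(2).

Write h(n) = an³ + bn² + cn + d; the 5 given values yield a linear system in the 4 coefficients.
Solving, h(n) = -3n³ - 6n² + 5n - 3.
Then h(2) = -41.

-41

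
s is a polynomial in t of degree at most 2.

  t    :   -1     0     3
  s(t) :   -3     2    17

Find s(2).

Write s(t) = at² + bt + c; the 3 given values yield a linear system in the 3 coefficients.
Solving, the leading coefficient vanishes, and s(t) = 5t + 2.
Then s(2) = 12.

12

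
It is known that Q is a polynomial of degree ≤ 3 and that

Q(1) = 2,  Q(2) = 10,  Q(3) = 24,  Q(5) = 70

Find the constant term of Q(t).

Write Q(t) = at³ + bt² + ct + d; the 4 given values yield a linear system in the 4 coefficients.
Solving, the leading coefficient vanishes, and Q(t) = 3t² - t.
The constant term is Q(0) = 0.

0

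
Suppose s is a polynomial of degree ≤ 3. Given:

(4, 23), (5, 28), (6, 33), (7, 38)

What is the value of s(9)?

First differences: 5, 5, 5.
Level-1 differences are constant, so s has degree 1.
Fitting a degree-1 polynomial gives s(k) = 5k + 3.
Then s(9) = 48.

48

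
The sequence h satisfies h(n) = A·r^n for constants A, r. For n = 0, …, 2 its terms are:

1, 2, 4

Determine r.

2

Consecutive ratio: 2/1 = 2, and 4/2 = 2, so r = 2.
Then A·2^0 = 1 gives A = 1, and h(n) = 1·2^n.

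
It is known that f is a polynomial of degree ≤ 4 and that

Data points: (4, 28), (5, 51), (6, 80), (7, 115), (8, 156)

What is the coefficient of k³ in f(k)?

Write f(k) = ak^4 + bk³ + ck² + dk + e; the 5 given values yield a linear system in the 5 coefficients.
Solving, the top 2 coefficients vanish, and f(k) = 3k² - 4k - 4.
The coefficient of k³ is 0.

0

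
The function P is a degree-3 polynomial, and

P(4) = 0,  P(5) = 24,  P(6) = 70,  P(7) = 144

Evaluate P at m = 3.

Write P(m) = am³ + bm² + cm + d; the 4 given values yield a linear system in the 4 coefficients.
Solving, P(m) = m³ - 4m² - m + 4.
Then P(3) = -8.

-8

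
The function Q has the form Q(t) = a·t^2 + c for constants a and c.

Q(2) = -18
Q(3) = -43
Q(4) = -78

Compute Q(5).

From Q(2) = -18 and Q(3) = -43: 4a + c = -18 and 9a + c = -43.
Subtracting: 5a = -25, so a = -5; then c = -18 − (-5)·4 = 2.
So Q(t) = -5t² + 2, and Q(5) = -123.

-123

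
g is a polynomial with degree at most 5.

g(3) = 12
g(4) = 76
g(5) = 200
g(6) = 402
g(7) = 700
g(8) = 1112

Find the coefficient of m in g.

-5

First differences: 64, 124, 202, 298, 412. Second differences: 60, 78, 96, 114. Third differences: 18, 18, 18.
Level-3 differences are constant, so g has degree 3.
Fitting a degree-3 polynomial gives g(m) = 3m³ - 6m² - 5m.
The coefficient of m is -5.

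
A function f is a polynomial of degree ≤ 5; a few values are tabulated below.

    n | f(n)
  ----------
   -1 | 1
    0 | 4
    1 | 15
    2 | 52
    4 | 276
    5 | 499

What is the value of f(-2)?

-12

Write f(n) = an^5 + bn^4 + cn³ + dn² + en + p; the 6 given values yield a linear system in the 6 coefficients.
Solving, the top 2 coefficients vanish, and f(n) = 3n³ + 4n² + 4n + 4.
Then f(-2) = -12.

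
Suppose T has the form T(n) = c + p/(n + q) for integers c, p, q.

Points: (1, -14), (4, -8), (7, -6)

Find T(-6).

(T(n) − c)(n + q) = p for each data point; the three points give a linear system in c and q, then p follows.
Solving: c = -2, q = 2, p = -36, so T(n) = -2 − 36/(n + 2).
Then T(-6) = -2 − 36/(-4) = 7.

7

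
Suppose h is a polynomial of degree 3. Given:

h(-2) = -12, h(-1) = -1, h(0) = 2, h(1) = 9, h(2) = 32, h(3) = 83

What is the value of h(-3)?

First differences: 11, 3, 7, 23, 51. Second differences: -8, 4, 16, 28. Third differences: 12, 12, 12.
Level-3 differences are constant, so h has degree 3.
Fitting a degree-3 polynomial gives h(x) = 2x³ + 2x² + 3x + 2.
Then h(-3) = -43.

-43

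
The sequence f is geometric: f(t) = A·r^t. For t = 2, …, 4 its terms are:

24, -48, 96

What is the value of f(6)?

384

Consecutive ratio: -48/24 = -2, and 96/(-48) = -2, so r = -2.
Then A·(-2)^2 = 24 gives A = 6, and f(t) = 6·(-2)^t.
f(6) = 6·(-2)^6 = 384.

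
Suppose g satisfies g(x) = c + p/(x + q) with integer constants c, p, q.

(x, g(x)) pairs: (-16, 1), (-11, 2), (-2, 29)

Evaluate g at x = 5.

-6

(g(x) − c)(x + q) = p for each data point; the three points give a linear system in c and q, then p follows.
Solving: c = -1, q = 1, p = -30, so g(x) = -1 − 30/(x + 1).
Then g(5) = -1 − 30/6 = -6.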